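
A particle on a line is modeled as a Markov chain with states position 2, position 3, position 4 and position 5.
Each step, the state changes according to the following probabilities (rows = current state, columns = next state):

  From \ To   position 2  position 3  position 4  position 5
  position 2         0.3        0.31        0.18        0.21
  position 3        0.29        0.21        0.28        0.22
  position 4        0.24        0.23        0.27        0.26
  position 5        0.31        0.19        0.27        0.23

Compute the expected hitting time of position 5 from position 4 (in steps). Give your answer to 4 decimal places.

Let t(s) be the expected number of steps to first reach position 5 from state s, with t(position 5) = 0. Conditioning on the first step:
t(position 2) = 1 + 0.3·t(position 2) + 0.31·t(position 3) + 0.18·t(position 4)
t(position 3) = 1 + 0.29·t(position 2) + 0.21·t(position 3) + 0.28·t(position 4)
t(position 4) = 1 + 0.24·t(position 2) + 0.23·t(position 3) + 0.27·t(position 4)
Solving: t(position 2) = 4.4643, t(position 3) = 4.4019, t(position 4) = 4.2245.
Expected steps from position 4 to position 5: 4.2245.

4.2245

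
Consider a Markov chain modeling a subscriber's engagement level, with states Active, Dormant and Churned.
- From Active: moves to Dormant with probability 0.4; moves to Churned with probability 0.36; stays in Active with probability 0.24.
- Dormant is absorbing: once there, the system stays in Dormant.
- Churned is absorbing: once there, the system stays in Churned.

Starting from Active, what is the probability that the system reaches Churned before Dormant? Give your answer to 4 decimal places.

Let h(s) be the probability of absorption at Churned starting from transient state s. Then h(Churned) = 1 and h(Dormant) = 0. By first-step analysis:
h(Active) = 0.24·h(Active) + 0.4·0 + 0.36·1
Solving: h(Active) = 0.4737.
Starting from Active, the probability is 0.4737.

0.4737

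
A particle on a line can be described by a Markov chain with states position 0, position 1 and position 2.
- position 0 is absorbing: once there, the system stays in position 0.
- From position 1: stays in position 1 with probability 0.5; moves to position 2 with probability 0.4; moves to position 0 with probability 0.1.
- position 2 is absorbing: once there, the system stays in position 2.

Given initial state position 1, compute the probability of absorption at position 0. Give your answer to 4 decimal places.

Let h(s) be the probability of absorption at position 0 starting from transient state s. Then h(position 0) = 1 and h(position 2) = 0. By first-step analysis:
h(position 1) = 0.1·1 + 0.5·h(position 1) + 0.4·0
Solving: h(position 1) = 0.2000.
Starting from position 1, the probability is 0.2000.

0.2000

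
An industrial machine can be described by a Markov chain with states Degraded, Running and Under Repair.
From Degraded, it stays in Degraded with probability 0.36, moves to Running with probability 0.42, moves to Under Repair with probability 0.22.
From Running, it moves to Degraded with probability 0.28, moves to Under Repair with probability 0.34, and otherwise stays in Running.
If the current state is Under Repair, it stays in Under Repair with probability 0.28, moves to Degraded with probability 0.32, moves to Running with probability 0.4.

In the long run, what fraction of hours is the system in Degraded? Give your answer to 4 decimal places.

0.3167

Let the stationary distribution be π with π = πP and π_1 + π_2 + π_3 = 1.
π_1 = 0.36·π_1 + 0.28·π_2 + 0.32·π_3
π_2 = 0.42·π_1 + 0.38·π_2 + 0.4·π_3
Solving with the normalization constraint gives π = (0.3167, 0.3984, 0.2849).
So the stationary probability of Degraded is 0.3167.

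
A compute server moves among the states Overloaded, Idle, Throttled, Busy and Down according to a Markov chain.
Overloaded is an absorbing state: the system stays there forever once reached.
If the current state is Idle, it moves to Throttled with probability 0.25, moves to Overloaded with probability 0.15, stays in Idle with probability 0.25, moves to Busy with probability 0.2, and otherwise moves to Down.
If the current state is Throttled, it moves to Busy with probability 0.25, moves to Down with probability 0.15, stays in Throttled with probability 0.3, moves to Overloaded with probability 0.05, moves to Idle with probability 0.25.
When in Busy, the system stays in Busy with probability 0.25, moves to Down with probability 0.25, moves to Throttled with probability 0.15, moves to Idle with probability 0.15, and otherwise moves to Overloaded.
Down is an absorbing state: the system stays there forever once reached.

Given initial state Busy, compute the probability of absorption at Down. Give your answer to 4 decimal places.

Let h(s) be the probability of absorption at Down starting from transient state s. Then h(Down) = 1 and h(Overloaded) = 0. By first-step analysis:
h(Idle) = 0.15·0 + 0.25·h(Idle) + 0.25·h(Throttled) + 0.2·h(Busy) + 0.15·1
h(Throttled) = 0.05·0 + 0.25·h(Idle) + 0.3·h(Throttled) + 0.25·h(Busy) + 0.15·1
h(Busy) = 0.2·0 + 0.15·h(Idle) + 0.15·h(Throttled) + 0.25·h(Busy) + 0.25·1
Solving: h(Idle) = 0.5567, h(Throttled) = 0.6159, h(Busy) = 0.5679.
Starting from Busy, the probability is 0.5679.

0.5679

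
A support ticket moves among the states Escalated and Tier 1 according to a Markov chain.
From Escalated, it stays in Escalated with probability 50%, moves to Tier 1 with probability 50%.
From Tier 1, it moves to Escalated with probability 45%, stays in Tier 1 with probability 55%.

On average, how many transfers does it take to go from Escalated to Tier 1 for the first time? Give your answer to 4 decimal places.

Let t(s) be the expected number of transfers to first reach Tier 1 from state s, with t(Tier 1) = 0. Conditioning on the first transfer:
t(Escalated) = 1 + 0.5·t(Escalated)
Solving: t(Escalated) = 2.0000.
Expected transfers from Escalated to Tier 1: 2.0000.

2.0000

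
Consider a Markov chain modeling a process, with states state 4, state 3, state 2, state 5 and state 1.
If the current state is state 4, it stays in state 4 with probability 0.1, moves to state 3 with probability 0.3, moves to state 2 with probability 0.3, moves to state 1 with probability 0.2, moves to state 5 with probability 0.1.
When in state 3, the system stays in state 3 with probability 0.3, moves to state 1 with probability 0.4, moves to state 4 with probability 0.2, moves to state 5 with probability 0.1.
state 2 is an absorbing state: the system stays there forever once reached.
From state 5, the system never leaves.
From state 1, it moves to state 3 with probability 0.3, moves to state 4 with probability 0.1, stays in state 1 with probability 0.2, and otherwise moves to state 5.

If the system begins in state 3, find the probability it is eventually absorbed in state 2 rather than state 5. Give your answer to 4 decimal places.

0.1935

Let h(s) be the probability of absorption at state 2 starting from transient state s. Then h(state 2) = 1 and h(state 5) = 0. By first-step analysis:
h(state 4) = 0.1·h(state 4) + 0.3·h(state 3) + 0.3·1 + 0.1·0 + 0.2·h(state 1)
h(state 3) = 0.2·h(state 4) + 0.3·h(state 3) + 0.1·0 + 0.4·h(state 1)
h(state 1) = 0.1·h(state 4) + 0.3·h(state 3) + 0.4·0 + 0.2·h(state 1)
Solving: h(state 4) = 0.4258, h(state 3) = 0.1935, h(state 1) = 0.1258.
Starting from state 3, the probability is 0.1935.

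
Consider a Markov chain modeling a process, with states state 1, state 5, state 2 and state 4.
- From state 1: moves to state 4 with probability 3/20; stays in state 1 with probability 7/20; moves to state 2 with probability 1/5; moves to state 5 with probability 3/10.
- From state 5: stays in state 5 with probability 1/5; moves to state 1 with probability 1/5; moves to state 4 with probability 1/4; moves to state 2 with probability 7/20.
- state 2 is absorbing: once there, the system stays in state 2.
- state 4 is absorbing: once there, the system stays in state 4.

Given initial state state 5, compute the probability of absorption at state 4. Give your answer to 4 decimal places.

Let h(s) be the probability of absorption at state 4 starting from transient state s. Then h(state 4) = 1 and h(state 2) = 0. By first-step analysis:
h(state 1) = 0.35·h(state 1) + 0.3·h(state 5) + 0.2·0 + 0.15·1
h(state 5) = 0.2·h(state 1) + 0.2·h(state 5) + 0.35·0 + 0.25·1
Solving: h(state 1) = 0.4239, h(state 5) = 0.4185.
Starting from state 5, the probability is 0.4185.

0.4185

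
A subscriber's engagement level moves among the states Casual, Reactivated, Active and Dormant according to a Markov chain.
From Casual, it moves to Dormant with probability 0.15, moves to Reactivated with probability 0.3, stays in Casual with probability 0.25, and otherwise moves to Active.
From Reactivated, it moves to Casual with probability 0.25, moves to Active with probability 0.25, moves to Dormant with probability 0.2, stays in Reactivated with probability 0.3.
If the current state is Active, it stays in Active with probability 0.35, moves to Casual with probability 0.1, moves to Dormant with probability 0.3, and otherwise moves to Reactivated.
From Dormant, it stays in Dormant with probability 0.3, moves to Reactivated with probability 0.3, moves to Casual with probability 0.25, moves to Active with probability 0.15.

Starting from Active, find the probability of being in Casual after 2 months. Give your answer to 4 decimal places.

0.1975

Propagate the distribution vector 2 months from Active.
After 0 months: (0.0000, 0.0000, 1.0000, 0.0000)
After 1 month: (0.1000, 0.2500, 0.3500, 0.3000)
After 2 months: (0.1975, 0.2825, 0.2600, 0.2600)
P(in Casual after 2 months) = 0.1975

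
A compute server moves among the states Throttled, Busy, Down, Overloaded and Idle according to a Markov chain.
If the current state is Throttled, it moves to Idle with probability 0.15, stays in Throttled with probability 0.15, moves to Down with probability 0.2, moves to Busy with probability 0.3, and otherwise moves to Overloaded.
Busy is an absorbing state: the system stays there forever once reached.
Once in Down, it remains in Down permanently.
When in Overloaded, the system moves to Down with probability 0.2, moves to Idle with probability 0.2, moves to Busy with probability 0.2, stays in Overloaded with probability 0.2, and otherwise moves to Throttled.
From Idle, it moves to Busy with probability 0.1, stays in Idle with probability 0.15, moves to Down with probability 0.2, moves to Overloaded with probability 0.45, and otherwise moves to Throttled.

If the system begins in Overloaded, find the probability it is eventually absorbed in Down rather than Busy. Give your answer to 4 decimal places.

Let h(s) be the probability of absorption at Down starting from transient state s. Then h(Down) = 1 and h(Busy) = 0. By first-step analysis:
h(Throttled) = 0.15·h(Throttled) + 0.3·0 + 0.2·1 + 0.2·h(Overloaded) + 0.15·h(Idle)
h(Overloaded) = 0.2·h(Throttled) + 0.2·0 + 0.2·1 + 0.2·h(Overloaded) + 0.2·h(Idle)
h(Idle) = 0.1·h(Throttled) + 0.1·0 + 0.2·1 + 0.45·h(Overloaded) + 0.15·h(Idle)
Solving: h(Throttled) = 0.4509, h(Overloaded) = 0.5011, h(Idle) = 0.5537.
Starting from Overloaded, the probability is 0.5011.

0.5011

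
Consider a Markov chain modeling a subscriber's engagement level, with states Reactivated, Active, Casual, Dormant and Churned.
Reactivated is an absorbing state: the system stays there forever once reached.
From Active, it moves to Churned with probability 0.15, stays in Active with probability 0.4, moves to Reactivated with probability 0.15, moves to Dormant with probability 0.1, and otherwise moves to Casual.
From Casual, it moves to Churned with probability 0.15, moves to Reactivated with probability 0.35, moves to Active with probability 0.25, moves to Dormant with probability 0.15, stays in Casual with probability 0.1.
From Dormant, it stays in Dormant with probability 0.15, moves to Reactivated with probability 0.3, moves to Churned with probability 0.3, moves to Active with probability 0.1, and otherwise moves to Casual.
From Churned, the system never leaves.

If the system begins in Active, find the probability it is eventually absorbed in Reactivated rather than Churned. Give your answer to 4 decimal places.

0.5478

Let h(s) be the probability of absorption at Reactivated starting from transient state s. Then h(Reactivated) = 1 and h(Churned) = 0. By first-step analysis:
h(Active) = 0.15·1 + 0.4·h(Active) + 0.2·h(Casual) + 0.1·h(Dormant) + 0.15·0
h(Casual) = 0.35·1 + 0.25·h(Active) + 0.1·h(Casual) + 0.15·h(Dormant) + 0.15·0
h(Dormant) = 0.3·1 + 0.1·h(Active) + 0.15·h(Casual) + 0.15·h(Dormant) + 0.3·0
Solving: h(Active) = 0.5478, h(Casual) = 0.6291, h(Dormant) = 0.5284.
Starting from Active, the probability is 0.5478.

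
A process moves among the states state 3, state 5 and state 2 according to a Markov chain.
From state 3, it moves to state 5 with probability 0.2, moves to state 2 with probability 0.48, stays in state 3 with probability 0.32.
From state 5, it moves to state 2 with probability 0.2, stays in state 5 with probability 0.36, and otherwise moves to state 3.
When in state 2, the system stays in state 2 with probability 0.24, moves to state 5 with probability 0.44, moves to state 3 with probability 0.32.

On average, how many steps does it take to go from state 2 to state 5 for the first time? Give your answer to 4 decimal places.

2.7533

Let t(s) be the expected number of steps to first reach state 5 from state s, with t(state 5) = 0. Conditioning on the first step:
t(state 3) = 1 + 0.32·t(state 3) + 0.48·t(state 2)
t(state 2) = 1 + 0.32·t(state 3) + 0.24·t(state 2)
Solving: t(state 3) = 3.4141, t(state 2) = 2.7533.
Expected steps from state 2 to state 5: 2.7533.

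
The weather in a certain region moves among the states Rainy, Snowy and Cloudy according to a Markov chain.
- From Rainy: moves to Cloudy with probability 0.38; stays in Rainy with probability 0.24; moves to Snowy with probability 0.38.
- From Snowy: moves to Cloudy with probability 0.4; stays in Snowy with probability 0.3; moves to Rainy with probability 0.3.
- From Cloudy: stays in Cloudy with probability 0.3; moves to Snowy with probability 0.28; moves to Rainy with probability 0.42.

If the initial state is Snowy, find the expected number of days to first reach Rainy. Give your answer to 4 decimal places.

Let t(s) be the expected number of days to first reach Rainy from state s, with t(Rainy) = 0. Conditioning on the first day:
t(Snowy) = 1 + 0.3·t(Snowy) + 0.4·t(Cloudy)
t(Cloudy) = 1 + 0.28·t(Snowy) + 0.3·t(Cloudy)
Solving: t(Snowy) = 2.9101, t(Cloudy) = 2.5926.
Expected days from Snowy to Rainy: 2.9101.

2.9101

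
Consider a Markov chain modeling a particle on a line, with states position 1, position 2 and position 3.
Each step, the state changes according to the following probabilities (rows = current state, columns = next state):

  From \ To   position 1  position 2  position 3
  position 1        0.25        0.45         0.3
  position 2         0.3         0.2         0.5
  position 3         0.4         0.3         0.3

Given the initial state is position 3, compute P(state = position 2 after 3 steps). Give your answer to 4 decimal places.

0.3135

Propagate the distribution vector 3 steps from position 3.
After 0 steps: (0.0000, 0.0000, 1.0000)
After 1 step: (0.4000, 0.3000, 0.3000)
After 2 steps: (0.3100, 0.3300, 0.3600)
After 3 steps: (0.3205, 0.3135, 0.3660)
P(in position 2 after 3 steps) = 0.3135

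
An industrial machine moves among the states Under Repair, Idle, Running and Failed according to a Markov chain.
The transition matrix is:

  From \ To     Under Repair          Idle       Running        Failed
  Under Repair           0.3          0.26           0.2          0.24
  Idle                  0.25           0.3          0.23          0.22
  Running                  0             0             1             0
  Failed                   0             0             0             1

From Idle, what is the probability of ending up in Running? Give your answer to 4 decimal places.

0.4965

Let h(s) be the probability of absorption at Running starting from transient state s. Then h(Running) = 1 and h(Failed) = 0. By first-step analysis:
h(Under Repair) = 0.3·h(Under Repair) + 0.26·h(Idle) + 0.2·1 + 0.24·0
h(Idle) = 0.25·h(Under Repair) + 0.3·h(Idle) + 0.23·1 + 0.22·0
Solving: h(Under Repair) = 0.4701, h(Idle) = 0.4965.
Starting from Idle, the probability is 0.4965.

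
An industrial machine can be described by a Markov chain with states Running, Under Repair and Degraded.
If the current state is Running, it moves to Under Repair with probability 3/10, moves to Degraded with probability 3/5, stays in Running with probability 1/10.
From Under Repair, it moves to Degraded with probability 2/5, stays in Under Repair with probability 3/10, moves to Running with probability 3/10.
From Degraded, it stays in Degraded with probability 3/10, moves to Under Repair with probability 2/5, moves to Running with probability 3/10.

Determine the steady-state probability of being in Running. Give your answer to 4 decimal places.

Let the stationary distribution be π with π = πP and π_1 + π_2 + π_3 = 1.
π_1 = 0.1·π_1 + 0.3·π_2 + 0.3·π_3
π_2 = 0.3·π_1 + 0.3·π_2 + 0.4·π_3
Solving with the normalization constraint gives π = (0.2500, 0.3409, 0.4091).
So the stationary probability of Running is 0.2500.

0.2500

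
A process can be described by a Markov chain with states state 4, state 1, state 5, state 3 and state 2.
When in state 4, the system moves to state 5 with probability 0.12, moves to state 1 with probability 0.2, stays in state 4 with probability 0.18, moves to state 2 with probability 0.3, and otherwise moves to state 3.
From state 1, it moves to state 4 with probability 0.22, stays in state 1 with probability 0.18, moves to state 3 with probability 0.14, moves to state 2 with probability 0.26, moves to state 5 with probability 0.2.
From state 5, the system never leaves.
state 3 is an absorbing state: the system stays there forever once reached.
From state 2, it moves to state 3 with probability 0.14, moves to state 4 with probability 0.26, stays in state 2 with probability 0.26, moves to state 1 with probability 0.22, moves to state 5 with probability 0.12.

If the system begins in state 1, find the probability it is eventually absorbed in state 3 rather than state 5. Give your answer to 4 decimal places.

0.4882

Let h(s) be the probability of absorption at state 3 starting from transient state s. Then h(state 3) = 1 and h(state 5) = 0. By first-step analysis:
h(state 4) = 0.18·h(state 4) + 0.2·h(state 1) + 0.12·0 + 0.2·1 + 0.3·h(state 2)
h(state 1) = 0.22·h(state 4) + 0.18·h(state 1) + 0.2·0 + 0.14·1 + 0.26·h(state 2)
h(state 2) = 0.26·h(state 4) + 0.22·h(state 1) + 0.12·0 + 0.14·1 + 0.26·h(state 2)
Solving: h(state 4) = 0.5569, h(state 1) = 0.4882, h(state 2) = 0.5300.
Starting from state 1, the probability is 0.4882.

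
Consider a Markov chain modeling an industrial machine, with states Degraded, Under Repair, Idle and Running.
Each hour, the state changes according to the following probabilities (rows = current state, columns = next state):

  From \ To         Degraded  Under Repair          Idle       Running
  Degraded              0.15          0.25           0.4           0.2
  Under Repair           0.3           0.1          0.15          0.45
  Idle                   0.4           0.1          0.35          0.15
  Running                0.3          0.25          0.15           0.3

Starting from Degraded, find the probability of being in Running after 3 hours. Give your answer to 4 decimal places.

Propagate the distribution vector 3 hours from Degraded.
After 0 hours: (1.0000, 0.0000, 0.0000, 0.0000)
After 1 hour: (0.1500, 0.2500, 0.4000, 0.2000)
After 2 hours: (0.3175, 0.1525, 0.2675, 0.2625)
After 3 hours: (0.2791, 0.1870, 0.2829, 0.2510)
P(in Running after 3 hours) = 0.2510

0.2510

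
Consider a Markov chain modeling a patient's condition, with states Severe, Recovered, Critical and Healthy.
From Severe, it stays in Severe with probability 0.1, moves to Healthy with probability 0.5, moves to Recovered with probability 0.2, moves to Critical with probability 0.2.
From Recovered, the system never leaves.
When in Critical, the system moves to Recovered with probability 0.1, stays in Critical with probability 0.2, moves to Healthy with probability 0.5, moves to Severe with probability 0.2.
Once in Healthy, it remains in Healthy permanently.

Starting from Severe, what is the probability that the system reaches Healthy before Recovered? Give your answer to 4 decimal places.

Let h(s) be the probability of absorption at Healthy starting from transient state s. Then h(Healthy) = 1 and h(Recovered) = 0. By first-step analysis:
h(Severe) = 0.1·h(Severe) + 0.2·0 + 0.2·h(Critical) + 0.5·1
h(Critical) = 0.2·h(Severe) + 0.1·0 + 0.2·h(Critical) + 0.5·1
Solving: h(Severe) = 0.7353, h(Critical) = 0.8088.
Starting from Severe, the probability is 0.7353.

0.7353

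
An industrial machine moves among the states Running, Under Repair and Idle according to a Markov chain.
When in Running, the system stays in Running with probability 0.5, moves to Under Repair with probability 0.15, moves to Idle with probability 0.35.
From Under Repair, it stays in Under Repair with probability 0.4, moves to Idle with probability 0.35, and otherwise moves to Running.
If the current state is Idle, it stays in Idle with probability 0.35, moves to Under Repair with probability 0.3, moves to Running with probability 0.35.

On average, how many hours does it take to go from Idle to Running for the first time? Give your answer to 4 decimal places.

Let t(s) be the expected number of hours to first reach Running from state s, with t(Running) = 0. Conditioning on the first hour:
t(Under Repair) = 1 + 0.4·t(Under Repair) + 0.35·t(Idle)
t(Idle) = 1 + 0.3·t(Under Repair) + 0.35·t(Idle)
Solving: t(Under Repair) = 3.5088, t(Idle) = 3.1579.
Expected hours from Idle to Running: 3.1579.

3.1579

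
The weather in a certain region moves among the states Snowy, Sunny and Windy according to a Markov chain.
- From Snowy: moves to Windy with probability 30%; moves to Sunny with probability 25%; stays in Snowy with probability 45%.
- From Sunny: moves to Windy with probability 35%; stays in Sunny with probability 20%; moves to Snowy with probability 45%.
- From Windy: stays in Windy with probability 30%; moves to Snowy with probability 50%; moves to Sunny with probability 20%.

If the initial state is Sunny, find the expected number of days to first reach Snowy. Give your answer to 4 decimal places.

Let t(s) be the expected number of days to first reach Snowy from state s, with t(Snowy) = 0. Conditioning on the first day:
t(Sunny) = 1 + 0.2·t(Sunny) + 0.35·t(Windy)
t(Windy) = 1 + 0.2·t(Sunny) + 0.3·t(Windy)
Solving: t(Sunny) = 2.1429, t(Windy) = 2.0408.
Expected days from Sunny to Snowy: 2.1429.

2.1429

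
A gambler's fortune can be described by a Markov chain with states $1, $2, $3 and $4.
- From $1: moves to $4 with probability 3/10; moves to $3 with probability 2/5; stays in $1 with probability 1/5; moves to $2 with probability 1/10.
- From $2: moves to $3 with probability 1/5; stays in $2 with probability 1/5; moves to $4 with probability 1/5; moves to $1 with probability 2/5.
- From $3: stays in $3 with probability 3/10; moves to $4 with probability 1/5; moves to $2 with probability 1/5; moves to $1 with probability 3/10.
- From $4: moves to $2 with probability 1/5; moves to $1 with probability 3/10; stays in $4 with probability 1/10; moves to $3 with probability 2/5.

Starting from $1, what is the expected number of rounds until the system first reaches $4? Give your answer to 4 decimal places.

3.9764

Let t(s) be the expected number of rounds to first reach $4 from state s, with t($4) = 0. Conditioning on the first round:
t($1) = 1 + 0.2·t($1) + 0.1·t($2) + 0.4·t($3)
t($2) = 1 + 0.4·t($1) + 0.2·t($2) + 0.2·t($3)
t($3) = 1 + 0.3·t($1) + 0.2·t($2) + 0.3·t($3)
Solving: t($1) = 3.9764, t($2) = 4.3307, t($3) = 4.3701.
Expected rounds from $1 to $4: 3.9764.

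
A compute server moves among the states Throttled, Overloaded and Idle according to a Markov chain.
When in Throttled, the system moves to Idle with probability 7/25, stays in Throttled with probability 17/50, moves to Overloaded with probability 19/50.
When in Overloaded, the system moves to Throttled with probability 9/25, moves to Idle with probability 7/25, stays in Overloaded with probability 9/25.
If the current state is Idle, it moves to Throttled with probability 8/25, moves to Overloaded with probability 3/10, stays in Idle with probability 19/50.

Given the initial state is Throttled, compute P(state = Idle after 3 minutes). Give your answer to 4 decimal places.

Propagate the distribution vector 3 minutes from Throttled.
After 0 minutes: (1.0000, 0.0000, 0.0000)
After 1 minute: (0.3400, 0.3800, 0.2800)
After 2 minutes: (0.3420, 0.3500, 0.3080)
After 3 minutes: (0.3408, 0.3484, 0.3108)
P(in Idle after 3 minutes) = 0.3108

0.3108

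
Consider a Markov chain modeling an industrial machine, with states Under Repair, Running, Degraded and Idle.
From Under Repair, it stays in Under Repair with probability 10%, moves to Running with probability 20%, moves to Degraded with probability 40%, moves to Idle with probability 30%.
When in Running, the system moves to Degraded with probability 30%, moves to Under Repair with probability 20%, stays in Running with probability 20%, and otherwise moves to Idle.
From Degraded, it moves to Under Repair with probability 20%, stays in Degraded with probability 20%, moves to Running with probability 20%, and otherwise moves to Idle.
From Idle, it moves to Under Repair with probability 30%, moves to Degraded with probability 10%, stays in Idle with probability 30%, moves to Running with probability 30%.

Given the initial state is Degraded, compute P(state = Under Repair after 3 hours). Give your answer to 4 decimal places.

0.2100

Propagate the distribution vector 3 hours from Degraded.
After 0 hours: (0.0000, 0.0000, 1.0000, 0.0000)
After 1 hour: (0.2000, 0.2000, 0.2000, 0.4000)
After 2 hours: (0.2200, 0.2400, 0.2200, 0.3200)
After 3 hours: (0.2100, 0.2320, 0.2360, 0.3220)
P(in Under Repair after 3 hours) = 0.2100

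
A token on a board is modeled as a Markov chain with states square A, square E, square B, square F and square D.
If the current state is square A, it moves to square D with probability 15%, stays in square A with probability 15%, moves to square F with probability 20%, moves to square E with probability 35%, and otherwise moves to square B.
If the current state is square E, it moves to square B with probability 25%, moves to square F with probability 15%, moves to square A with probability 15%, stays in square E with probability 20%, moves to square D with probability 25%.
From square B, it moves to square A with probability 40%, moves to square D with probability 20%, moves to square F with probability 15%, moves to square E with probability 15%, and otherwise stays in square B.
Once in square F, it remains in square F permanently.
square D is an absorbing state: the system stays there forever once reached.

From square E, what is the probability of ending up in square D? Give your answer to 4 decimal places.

Let h(s) be the probability of absorption at square D starting from transient state s. Then h(square D) = 1 and h(square F) = 0. By first-step analysis:
h(square A) = 0.15·h(square A) + 0.35·h(square E) + 0.15·h(square B) + 0.2·0 + 0.15·1
h(square E) = 0.15·h(square A) + 0.2·h(square E) + 0.25·h(square B) + 0.15·0 + 0.25·1
h(square B) = 0.4·h(square A) + 0.15·h(square E) + 0.1·h(square B) + 0.15·0 + 0.2·1
Solving: h(square A) = 0.5112, h(square E) = 0.5789, h(square B) = 0.5459.
Starting from square E, the probability is 0.5789.

0.5789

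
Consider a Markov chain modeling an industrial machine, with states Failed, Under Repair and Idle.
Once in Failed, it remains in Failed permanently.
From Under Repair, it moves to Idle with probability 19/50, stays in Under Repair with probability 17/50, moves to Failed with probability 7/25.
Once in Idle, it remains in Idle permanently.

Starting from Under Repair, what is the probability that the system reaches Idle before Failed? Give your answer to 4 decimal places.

0.5758

Let h(s) be the probability of absorption at Idle starting from transient state s. Then h(Idle) = 1 and h(Failed) = 0. By first-step analysis:
h(Under Repair) = 0.28·0 + 0.34·h(Under Repair) + 0.38·1
Solving: h(Under Repair) = 0.5758.
Starting from Under Repair, the probability is 0.5758.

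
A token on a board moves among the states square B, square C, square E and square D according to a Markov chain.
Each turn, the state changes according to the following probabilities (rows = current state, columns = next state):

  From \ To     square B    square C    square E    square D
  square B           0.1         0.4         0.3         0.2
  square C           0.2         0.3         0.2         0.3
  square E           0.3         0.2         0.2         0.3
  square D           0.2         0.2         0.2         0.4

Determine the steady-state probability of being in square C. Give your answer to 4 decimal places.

Let the stationary distribution be π with π = πP and π_1 + π_2 + π_3 + π_4 = 1.
π_1 = 0.1·π_1 + 0.2·π_2 + 0.3·π_3 + 0.2·π_4
π_2 = 0.4·π_1 + 0.3·π_2 + 0.2·π_3 + 0.2·π_4
π_3 = 0.3·π_1 + 0.2·π_2 + 0.2·π_3 + 0.2·π_4
Solving with the normalization constraint gives π = (0.2018, 0.2671, 0.2202, 0.3109).
So the stationary probability of square C is 0.2671.

0.2671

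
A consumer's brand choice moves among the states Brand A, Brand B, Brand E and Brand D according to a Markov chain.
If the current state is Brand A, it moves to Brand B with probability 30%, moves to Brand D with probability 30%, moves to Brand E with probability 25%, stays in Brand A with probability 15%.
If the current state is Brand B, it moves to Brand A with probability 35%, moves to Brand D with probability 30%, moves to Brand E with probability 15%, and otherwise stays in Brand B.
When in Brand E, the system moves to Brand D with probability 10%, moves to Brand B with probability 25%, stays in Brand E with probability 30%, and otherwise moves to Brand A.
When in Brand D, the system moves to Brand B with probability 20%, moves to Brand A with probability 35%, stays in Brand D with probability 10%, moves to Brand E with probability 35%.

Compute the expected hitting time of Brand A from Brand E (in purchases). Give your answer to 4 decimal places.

Let t(s) be the expected number of purchases to first reach Brand A from state s, with t(Brand A) = 0. Conditioning on the first purchase:
t(Brand B) = 1 + 0.2·t(Brand B) + 0.15·t(Brand E) + 0.3·t(Brand D)
t(Brand E) = 1 + 0.25·t(Brand B) + 0.3·t(Brand E) + 0.1·t(Brand D)
t(Brand D) = 1 + 0.2·t(Brand B) + 0.35·t(Brand E) + 0.1·t(Brand D)
Solving: t(Brand B) = 2.8571, t(Brand E) = 2.8571, t(Brand D) = 2.8571.
Expected purchases from Brand E to Brand A: 2.8571.

2.8571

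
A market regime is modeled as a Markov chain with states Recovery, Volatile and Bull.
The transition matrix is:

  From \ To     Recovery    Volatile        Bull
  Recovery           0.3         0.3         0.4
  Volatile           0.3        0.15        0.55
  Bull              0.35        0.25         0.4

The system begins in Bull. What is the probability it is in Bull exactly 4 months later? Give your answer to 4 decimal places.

Propagate the distribution vector 4 months from Bull.
After 0 months: (0.0000, 0.0000, 1.0000)
After 1 month: (0.3500, 0.2500, 0.4000)
After 2 months: (0.3200, 0.2425, 0.4375)
After 3 months: (0.3219, 0.2418, 0.4364)
After 4 months: (0.3218, 0.2419, 0.4363)
P(in Bull after 4 months) = 0.4363

0.4363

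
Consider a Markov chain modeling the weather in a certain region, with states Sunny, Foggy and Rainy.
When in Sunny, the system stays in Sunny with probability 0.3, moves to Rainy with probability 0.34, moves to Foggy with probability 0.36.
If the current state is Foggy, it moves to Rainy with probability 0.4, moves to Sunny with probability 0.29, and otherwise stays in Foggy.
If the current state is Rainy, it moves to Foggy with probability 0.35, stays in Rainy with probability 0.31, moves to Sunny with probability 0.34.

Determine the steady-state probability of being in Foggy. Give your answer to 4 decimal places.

Let the stationary distribution be π with π = πP and π_1 + π_2 + π_3 = 1.
π_1 = 0.3·π_1 + 0.29·π_2 + 0.34·π_3
π_2 = 0.36·π_1 + 0.31·π_2 + 0.35·π_3
Solving with the normalization constraint gives π = (0.3106, 0.3395, 0.3499).
So the stationary probability of Foggy is 0.3395.

0.3395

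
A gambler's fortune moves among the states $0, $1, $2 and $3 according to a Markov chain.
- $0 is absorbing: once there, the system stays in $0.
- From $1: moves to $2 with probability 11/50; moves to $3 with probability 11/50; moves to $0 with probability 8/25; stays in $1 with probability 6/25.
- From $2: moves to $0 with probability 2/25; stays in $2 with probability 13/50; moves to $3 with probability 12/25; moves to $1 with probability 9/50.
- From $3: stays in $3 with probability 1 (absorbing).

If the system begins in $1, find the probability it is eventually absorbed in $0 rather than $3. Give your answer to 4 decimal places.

0.4866

Let h(s) be the probability of absorption at $0 starting from transient state s. Then h($0) = 1 and h($3) = 0. By first-step analysis:
h($1) = 0.32·1 + 0.24·h($1) + 0.22·h($2) + 0.22·0
h($2) = 0.08·1 + 0.18·h($1) + 0.26·h($2) + 0.48·0
Solving: h($1) = 0.4866, h($2) = 0.2265.
Starting from $1, the probability is 0.4866.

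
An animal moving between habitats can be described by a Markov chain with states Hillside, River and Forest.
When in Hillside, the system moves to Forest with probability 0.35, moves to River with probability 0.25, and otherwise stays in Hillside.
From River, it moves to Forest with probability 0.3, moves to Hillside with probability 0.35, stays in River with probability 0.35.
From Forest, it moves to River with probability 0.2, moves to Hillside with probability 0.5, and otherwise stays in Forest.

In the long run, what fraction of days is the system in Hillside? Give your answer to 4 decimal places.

0.4191

Let the stationary distribution be π with π = πP and π_1 + π_2 + π_3 = 1.
π_1 = 0.4·π_1 + 0.35·π_2 + 0.5·π_3
π_2 = 0.25·π_1 + 0.35·π_2 + 0.2·π_3
Solving with the normalization constraint gives π = (0.4191, 0.2599, 0.3210).
So the stationary probability of Hillside is 0.4191.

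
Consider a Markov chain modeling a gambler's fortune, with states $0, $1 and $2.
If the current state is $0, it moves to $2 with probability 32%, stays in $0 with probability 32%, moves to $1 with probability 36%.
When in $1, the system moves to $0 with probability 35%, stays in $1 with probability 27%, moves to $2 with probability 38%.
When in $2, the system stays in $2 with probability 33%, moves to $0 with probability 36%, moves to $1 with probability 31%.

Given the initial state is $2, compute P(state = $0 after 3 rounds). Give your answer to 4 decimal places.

0.3431

Propagate the distribution vector 3 rounds from $2.
After 0 rounds: (0.0000, 0.0000, 1.0000)
After 1 round: (0.3600, 0.3100, 0.3300)
After 2 rounds: (0.3425, 0.3156, 0.3419)
After 3 rounds: (0.3431, 0.3145, 0.3424)
P(in $0 after 3 rounds) = 0.3431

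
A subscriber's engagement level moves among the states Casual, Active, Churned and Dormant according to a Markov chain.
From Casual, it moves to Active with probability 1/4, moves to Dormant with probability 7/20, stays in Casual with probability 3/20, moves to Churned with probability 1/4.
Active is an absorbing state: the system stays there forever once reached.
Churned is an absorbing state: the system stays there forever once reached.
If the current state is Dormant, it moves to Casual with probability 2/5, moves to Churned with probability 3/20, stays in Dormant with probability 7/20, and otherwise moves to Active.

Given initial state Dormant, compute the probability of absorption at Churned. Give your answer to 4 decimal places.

Let h(s) be the probability of absorption at Churned starting from transient state s. Then h(Churned) = 1 and h(Active) = 0. By first-step analysis:
h(Casual) = 0.15·h(Casual) + 0.25·0 + 0.25·1 + 0.35·h(Dormant)
h(Dormant) = 0.4·h(Casual) + 0.1·0 + 0.15·1 + 0.35·h(Dormant)
Solving: h(Casual) = 0.5212, h(Dormant) = 0.5515.
Starting from Dormant, the probability is 0.5515.

0.5515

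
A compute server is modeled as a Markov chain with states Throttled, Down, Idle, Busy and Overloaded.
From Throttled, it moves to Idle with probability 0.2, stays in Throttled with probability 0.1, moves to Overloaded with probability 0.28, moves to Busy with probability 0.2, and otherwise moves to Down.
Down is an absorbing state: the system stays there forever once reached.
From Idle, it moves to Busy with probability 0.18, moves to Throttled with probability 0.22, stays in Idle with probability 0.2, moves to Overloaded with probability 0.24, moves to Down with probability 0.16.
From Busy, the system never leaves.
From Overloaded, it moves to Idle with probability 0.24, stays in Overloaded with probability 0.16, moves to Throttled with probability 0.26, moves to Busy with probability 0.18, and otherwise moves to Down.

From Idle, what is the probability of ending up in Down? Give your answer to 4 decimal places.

0.4834

Let h(s) be the probability of absorption at Down starting from transient state s. Then h(Down) = 1 and h(Busy) = 0. By first-step analysis:
h(Throttled) = 0.1·h(Throttled) + 0.22·1 + 0.2·h(Idle) + 0.2·0 + 0.28·h(Overloaded)
h(Idle) = 0.22·h(Throttled) + 0.16·1 + 0.2·h(Idle) + 0.18·0 + 0.24·h(Overloaded)
h(Overloaded) = 0.26·h(Throttled) + 0.16·1 + 0.24·h(Idle) + 0.18·0 + 0.16·h(Overloaded)
Solving: h(Throttled) = 0.5025, h(Idle) = 0.4834, h(Overloaded) = 0.4841.
Starting from Idle, the probability is 0.4834.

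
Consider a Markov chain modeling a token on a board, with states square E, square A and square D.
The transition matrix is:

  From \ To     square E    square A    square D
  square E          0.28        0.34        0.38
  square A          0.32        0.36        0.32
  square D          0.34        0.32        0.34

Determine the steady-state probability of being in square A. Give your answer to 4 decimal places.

0.3399

Let the stationary distribution be π with π = πP and π_1 + π_2 + π_3 = 1.
π_1 = 0.28·π_1 + 0.32·π_2 + 0.34·π_3
π_2 = 0.34·π_1 + 0.36·π_2 + 0.32·π_3
Solving with the normalization constraint gives π = (0.3143, 0.3399, 0.3458).
So the stationary probability of square A is 0.3399.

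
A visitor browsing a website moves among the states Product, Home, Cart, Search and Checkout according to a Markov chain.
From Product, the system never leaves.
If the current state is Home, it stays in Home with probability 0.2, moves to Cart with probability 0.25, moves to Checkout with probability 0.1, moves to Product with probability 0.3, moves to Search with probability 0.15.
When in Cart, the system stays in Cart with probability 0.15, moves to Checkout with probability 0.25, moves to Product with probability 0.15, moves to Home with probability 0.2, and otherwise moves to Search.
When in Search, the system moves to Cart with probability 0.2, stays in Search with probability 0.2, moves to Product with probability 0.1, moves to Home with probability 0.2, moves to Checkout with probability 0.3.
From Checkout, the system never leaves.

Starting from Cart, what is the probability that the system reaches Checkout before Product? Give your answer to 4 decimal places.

0.5774

Let h(s) be the probability of absorption at Checkout starting from transient state s. Then h(Checkout) = 1 and h(Product) = 0. By first-step analysis:
h(Home) = 0.3·0 + 0.2·h(Home) + 0.25·h(Cart) + 0.15·h(Search) + 0.1·1
h(Cart) = 0.15·0 + 0.2·h(Home) + 0.15·h(Cart) + 0.25·h(Search) + 0.25·1
h(Search) = 0.1·0 + 0.2·h(Home) + 0.2·h(Cart) + 0.2·h(Search) + 0.3·1
Solving: h(Home) = 0.4226, h(Cart) = 0.5774, h(Search) = 0.6250.
Starting from Cart, the probability is 0.5774.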